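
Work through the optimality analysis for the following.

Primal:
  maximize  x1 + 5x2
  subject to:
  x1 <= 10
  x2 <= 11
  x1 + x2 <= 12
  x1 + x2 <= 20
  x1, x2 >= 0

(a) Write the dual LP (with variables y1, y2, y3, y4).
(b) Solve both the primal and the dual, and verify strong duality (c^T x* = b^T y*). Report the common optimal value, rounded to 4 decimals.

The standard primal-dual pair for 'max c^T x s.t. A x <= b, x >= 0' is:
  Dual:  min b^T y  s.t.  A^T y >= c,  y >= 0.

So the dual LP is:
  minimize  10y1 + 11y2 + 12y3 + 20y4
  subject to:
    y1 + y3 + y4 >= 1
    y2 + y3 + y4 >= 5
    y1, y2, y3, y4 >= 0

Solving the primal: x* = (1, 11).
  primal value c^T x* = 56.
Solving the dual: y* = (0, 4, 1, 0).
  dual value b^T y* = 56.
Strong duality: c^T x* = b^T y*. Confirmed.

56


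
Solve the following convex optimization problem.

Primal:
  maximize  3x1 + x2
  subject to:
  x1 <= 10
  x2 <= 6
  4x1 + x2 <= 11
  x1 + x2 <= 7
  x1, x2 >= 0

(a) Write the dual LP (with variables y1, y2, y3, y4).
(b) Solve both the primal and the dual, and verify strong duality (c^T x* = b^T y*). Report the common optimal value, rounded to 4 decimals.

The standard primal-dual pair for 'max c^T x s.t. A x <= b, x >= 0' is:
  Dual:  min b^T y  s.t.  A^T y >= c,  y >= 0.

So the dual LP is:
  minimize  10y1 + 6y2 + 11y3 + 7y4
  subject to:
    y1 + 4y3 + y4 >= 3
    y2 + y3 + y4 >= 1
    y1, y2, y3, y4 >= 0

Solving the primal: x* = (1.3333, 5.6667).
  primal value c^T x* = 9.6667.
Solving the dual: y* = (0, 0, 0.6667, 0.3333).
  dual value b^T y* = 9.6667.
Strong duality: c^T x* = b^T y*. Confirmed.

9.6667


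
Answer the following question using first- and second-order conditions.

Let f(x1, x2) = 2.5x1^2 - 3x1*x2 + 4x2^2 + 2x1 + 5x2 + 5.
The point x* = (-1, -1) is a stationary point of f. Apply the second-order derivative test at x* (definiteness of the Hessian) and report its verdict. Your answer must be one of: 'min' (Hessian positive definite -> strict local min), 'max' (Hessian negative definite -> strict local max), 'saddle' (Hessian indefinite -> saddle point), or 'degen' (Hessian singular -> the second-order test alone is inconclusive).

Compute the Hessian H = grad^2 f:
  H = [[5, -3], [-3, 8]]
Verify stationarity: grad f(x*) = H x* + g = (0, 0).
Eigenvalues of H: 3.1459, 9.8541.
Both eigenvalues > 0, so H is positive definite -> x* is a strict local min.

min


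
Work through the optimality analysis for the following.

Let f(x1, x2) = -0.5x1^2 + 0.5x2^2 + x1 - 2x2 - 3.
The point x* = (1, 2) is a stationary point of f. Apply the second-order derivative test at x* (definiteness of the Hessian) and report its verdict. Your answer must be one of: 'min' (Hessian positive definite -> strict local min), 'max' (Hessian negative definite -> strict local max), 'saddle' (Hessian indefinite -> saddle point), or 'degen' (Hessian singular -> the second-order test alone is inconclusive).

Compute the Hessian H = grad^2 f:
  H = [[-1, 0], [0, 1]]
Verify stationarity: grad f(x*) = H x* + g = (0, 0).
Eigenvalues of H: -1, 1.
Eigenvalues have mixed signs, so H is indefinite -> x* is a saddle point.

saddle


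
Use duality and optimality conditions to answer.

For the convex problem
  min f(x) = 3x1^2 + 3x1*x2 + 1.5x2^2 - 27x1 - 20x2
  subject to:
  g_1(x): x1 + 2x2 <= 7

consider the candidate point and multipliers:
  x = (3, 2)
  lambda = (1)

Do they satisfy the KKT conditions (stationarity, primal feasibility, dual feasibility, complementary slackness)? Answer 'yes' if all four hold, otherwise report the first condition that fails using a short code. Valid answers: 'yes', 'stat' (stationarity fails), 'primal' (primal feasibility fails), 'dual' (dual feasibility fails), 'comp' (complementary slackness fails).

Gradient of f: grad f(x) = Q x + c = (-3, -5)
Constraint values g_i(x) = a_i^T x - b_i:
  g_1((3, 2)) = 0
Stationarity residual: grad f(x) + sum_i lambda_i a_i = (-2, -3)
  -> stationarity FAILS
Primal feasibility (all g_i <= 0): OK
Dual feasibility (all lambda_i >= 0): OK
Complementary slackness (lambda_i * g_i(x) = 0 for all i): OK

Verdict: the first failing condition is stationarity -> stat.

stat


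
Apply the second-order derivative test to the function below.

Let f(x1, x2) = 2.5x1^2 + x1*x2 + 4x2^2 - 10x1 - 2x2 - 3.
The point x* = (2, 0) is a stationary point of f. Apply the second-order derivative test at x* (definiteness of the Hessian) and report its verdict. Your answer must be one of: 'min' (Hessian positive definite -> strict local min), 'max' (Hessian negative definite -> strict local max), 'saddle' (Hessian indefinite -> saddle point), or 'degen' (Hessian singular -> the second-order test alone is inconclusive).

Compute the Hessian H = grad^2 f:
  H = [[5, 1], [1, 8]]
Verify stationarity: grad f(x*) = H x* + g = (0, 0).
Eigenvalues of H: 4.6972, 8.3028.
Both eigenvalues > 0, so H is positive definite -> x* is a strict local min.

min


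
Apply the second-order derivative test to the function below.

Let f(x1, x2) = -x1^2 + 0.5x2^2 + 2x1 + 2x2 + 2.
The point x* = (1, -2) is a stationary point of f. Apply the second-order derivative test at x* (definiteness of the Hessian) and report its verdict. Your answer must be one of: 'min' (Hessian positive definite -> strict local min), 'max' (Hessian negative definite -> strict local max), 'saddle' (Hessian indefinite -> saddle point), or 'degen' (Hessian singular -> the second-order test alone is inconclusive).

Compute the Hessian H = grad^2 f:
  H = [[-2, 0], [0, 1]]
Verify stationarity: grad f(x*) = H x* + g = (0, 0).
Eigenvalues of H: -2, 1.
Eigenvalues have mixed signs, so H is indefinite -> x* is a saddle point.

saddle


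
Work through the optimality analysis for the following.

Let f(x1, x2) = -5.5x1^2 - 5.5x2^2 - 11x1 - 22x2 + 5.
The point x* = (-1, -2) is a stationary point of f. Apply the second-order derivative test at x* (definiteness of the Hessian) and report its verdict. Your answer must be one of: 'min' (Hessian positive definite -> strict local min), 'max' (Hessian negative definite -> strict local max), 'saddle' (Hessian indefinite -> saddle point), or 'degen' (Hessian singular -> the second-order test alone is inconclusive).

Compute the Hessian H = grad^2 f:
  H = [[-11, 0], [0, -11]]
Verify stationarity: grad f(x*) = H x* + g = (0, 0).
Eigenvalues of H: -11, -11.
Both eigenvalues < 0, so H is negative definite -> x* is a strict local max.

max


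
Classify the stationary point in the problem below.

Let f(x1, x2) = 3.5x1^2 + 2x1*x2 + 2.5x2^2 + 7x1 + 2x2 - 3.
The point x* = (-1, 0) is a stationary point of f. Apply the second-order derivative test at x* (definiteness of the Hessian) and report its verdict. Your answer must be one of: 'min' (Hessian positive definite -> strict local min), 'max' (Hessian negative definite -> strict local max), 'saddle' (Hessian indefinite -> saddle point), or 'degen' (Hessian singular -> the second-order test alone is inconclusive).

Compute the Hessian H = grad^2 f:
  H = [[7, 2], [2, 5]]
Verify stationarity: grad f(x*) = H x* + g = (0, 0).
Eigenvalues of H: 3.7639, 8.2361.
Both eigenvalues > 0, so H is positive definite -> x* is a strict local min.

min


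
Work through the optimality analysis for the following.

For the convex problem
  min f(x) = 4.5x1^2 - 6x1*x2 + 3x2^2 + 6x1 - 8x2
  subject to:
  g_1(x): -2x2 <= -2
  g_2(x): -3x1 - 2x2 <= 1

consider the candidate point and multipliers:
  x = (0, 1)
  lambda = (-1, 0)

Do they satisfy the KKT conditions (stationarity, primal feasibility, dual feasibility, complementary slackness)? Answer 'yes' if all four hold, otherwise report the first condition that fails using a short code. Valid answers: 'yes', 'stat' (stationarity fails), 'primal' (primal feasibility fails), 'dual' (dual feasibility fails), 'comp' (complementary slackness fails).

Gradient of f: grad f(x) = Q x + c = (0, -2)
Constraint values g_i(x) = a_i^T x - b_i:
  g_1((0, 1)) = 0
  g_2((0, 1)) = -3
Stationarity residual: grad f(x) + sum_i lambda_i a_i = (0, 0)
  -> stationarity OK
Primal feasibility (all g_i <= 0): OK
Dual feasibility (all lambda_i >= 0): FAILS
Complementary slackness (lambda_i * g_i(x) = 0 for all i): OK

Verdict: the first failing condition is dual_feasibility -> dual.

dual


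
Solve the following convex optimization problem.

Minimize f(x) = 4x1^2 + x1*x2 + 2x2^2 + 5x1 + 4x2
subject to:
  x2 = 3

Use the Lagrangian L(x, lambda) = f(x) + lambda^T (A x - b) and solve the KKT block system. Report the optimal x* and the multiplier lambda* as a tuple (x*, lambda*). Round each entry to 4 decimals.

Form the Lagrangian:
  L(x, lambda) = (1/2) x^T Q x + c^T x + lambda^T (A x - b)
Stationarity (grad_x L = 0): Q x + c + A^T lambda = 0.
Primal feasibility: A x = b.

This gives the KKT block system:
  [ Q   A^T ] [ x     ]   [-c ]
  [ A    0  ] [ lambda ] = [ b ]

Solving the linear system:
  x*      = (-1, 3)
  lambda* = (-15)
  f(x*)   = 26

x* = (-1, 3), lambda* = (-15)


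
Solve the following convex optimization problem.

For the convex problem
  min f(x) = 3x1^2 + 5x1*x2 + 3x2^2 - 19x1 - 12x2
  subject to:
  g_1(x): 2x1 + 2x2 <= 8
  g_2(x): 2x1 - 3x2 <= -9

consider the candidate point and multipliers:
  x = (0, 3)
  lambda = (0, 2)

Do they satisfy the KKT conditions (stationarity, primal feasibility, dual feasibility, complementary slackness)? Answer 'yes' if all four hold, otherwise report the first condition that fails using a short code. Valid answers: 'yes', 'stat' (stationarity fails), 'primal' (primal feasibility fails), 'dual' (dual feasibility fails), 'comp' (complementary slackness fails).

Gradient of f: grad f(x) = Q x + c = (-4, 6)
Constraint values g_i(x) = a_i^T x - b_i:
  g_1((0, 3)) = -2
  g_2((0, 3)) = 0
Stationarity residual: grad f(x) + sum_i lambda_i a_i = (0, 0)
  -> stationarity OK
Primal feasibility (all g_i <= 0): OK
Dual feasibility (all lambda_i >= 0): OK
Complementary slackness (lambda_i * g_i(x) = 0 for all i): OK

Verdict: yes, KKT holds.

yes


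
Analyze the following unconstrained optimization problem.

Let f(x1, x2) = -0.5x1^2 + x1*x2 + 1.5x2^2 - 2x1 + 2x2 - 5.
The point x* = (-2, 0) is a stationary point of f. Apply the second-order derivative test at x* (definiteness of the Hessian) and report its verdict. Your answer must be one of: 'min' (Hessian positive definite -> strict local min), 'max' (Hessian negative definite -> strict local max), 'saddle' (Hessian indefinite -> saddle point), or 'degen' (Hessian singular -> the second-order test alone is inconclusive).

Compute the Hessian H = grad^2 f:
  H = [[-1, 1], [1, 3]]
Verify stationarity: grad f(x*) = H x* + g = (0, 0).
Eigenvalues of H: -1.2361, 3.2361.
Eigenvalues have mixed signs, so H is indefinite -> x* is a saddle point.

saddle


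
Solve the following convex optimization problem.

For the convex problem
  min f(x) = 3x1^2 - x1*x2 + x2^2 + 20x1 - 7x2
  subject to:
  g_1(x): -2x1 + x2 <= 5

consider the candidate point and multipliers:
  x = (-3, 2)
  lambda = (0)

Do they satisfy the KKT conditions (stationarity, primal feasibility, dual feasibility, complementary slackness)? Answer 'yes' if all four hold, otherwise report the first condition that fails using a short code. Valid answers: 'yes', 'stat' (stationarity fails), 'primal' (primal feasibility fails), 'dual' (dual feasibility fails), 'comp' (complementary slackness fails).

Gradient of f: grad f(x) = Q x + c = (0, 0)
Constraint values g_i(x) = a_i^T x - b_i:
  g_1((-3, 2)) = 3
Stationarity residual: grad f(x) + sum_i lambda_i a_i = (0, 0)
  -> stationarity OK
Primal feasibility (all g_i <= 0): FAILS
Dual feasibility (all lambda_i >= 0): OK
Complementary slackness (lambda_i * g_i(x) = 0 for all i): OK

Verdict: the first failing condition is primal_feasibility -> primal.

primal


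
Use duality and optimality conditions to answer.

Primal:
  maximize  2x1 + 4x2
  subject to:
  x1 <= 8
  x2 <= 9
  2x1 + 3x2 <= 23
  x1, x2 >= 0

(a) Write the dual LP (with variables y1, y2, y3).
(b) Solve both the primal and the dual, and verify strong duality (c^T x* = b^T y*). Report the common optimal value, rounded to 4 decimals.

The standard primal-dual pair for 'max c^T x s.t. A x <= b, x >= 0' is:
  Dual:  min b^T y  s.t.  A^T y >= c,  y >= 0.

So the dual LP is:
  minimize  8y1 + 9y2 + 23y3
  subject to:
    y1 + 2y3 >= 2
    y2 + 3y3 >= 4
    y1, y2, y3 >= 0

Solving the primal: x* = (0, 7.6667).
  primal value c^T x* = 30.6667.
Solving the dual: y* = (0, 0, 1.3333).
  dual value b^T y* = 30.6667.
Strong duality: c^T x* = b^T y*. Confirmed.

30.6667


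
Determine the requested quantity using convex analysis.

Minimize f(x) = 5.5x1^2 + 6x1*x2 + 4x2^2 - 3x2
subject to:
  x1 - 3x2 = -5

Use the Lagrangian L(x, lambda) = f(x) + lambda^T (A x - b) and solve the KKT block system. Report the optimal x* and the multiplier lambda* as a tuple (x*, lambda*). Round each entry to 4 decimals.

Form the Lagrangian:
  L(x, lambda) = (1/2) x^T Q x + c^T x + lambda^T (A x - b)
Stationarity (grad_x L = 0): Q x + c + A^T lambda = 0.
Primal feasibility: A x = b.

This gives the KKT block system:
  [ Q   A^T ] [ x     ]   [-c ]
  [ A    0  ] [ lambda ] = [ b ]

Solving the linear system:
  x*      = (-0.8462, 1.3846)
  lambda* = (1)
  f(x*)   = 0.4231

x* = (-0.8462, 1.3846), lambda* = (1)


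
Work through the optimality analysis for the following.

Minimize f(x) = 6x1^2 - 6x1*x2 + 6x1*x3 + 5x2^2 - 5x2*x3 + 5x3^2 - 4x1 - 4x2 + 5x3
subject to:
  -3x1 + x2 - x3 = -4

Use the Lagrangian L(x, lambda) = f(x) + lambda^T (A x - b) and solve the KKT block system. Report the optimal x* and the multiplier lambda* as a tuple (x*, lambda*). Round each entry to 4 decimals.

Form the Lagrangian:
  L(x, lambda) = (1/2) x^T Q x + c^T x + lambda^T (A x - b)
Stationarity (grad_x L = 0): Q x + c + A^T lambda = 0.
Primal feasibility: A x = b.

This gives the KKT block system:
  [ Q   A^T ] [ x     ]   [-c ]
  [ A    0  ] [ lambda ] = [ b ]

Solving the linear system:
  x*      = (1.9195, 0.7793, -0.9793)
  lambda* = (2.8276)
  f(x*)   = -2.1908

x* = (1.9195, 0.7793, -0.9793), lambda* = (2.8276)


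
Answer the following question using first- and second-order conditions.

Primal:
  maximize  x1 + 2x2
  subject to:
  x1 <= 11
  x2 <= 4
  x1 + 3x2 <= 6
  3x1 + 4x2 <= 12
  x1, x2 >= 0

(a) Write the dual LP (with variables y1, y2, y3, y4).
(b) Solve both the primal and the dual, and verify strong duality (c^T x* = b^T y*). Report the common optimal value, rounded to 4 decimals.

The standard primal-dual pair for 'max c^T x s.t. A x <= b, x >= 0' is:
  Dual:  min b^T y  s.t.  A^T y >= c,  y >= 0.

So the dual LP is:
  minimize  11y1 + 4y2 + 6y3 + 12y4
  subject to:
    y1 + y3 + 3y4 >= 1
    y2 + 3y3 + 4y4 >= 2
    y1, y2, y3, y4 >= 0

Solving the primal: x* = (2.4, 1.2).
  primal value c^T x* = 4.8.
Solving the dual: y* = (0, 0, 0.4, 0.2).
  dual value b^T y* = 4.8.
Strong duality: c^T x* = b^T y*. Confirmed.

4.8


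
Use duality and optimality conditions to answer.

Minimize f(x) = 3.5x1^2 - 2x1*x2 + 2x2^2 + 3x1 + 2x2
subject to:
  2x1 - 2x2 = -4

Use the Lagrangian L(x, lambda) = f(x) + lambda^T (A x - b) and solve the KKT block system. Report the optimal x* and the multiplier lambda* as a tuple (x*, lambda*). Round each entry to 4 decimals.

Form the Lagrangian:
  L(x, lambda) = (1/2) x^T Q x + c^T x + lambda^T (A x - b)
Stationarity (grad_x L = 0): Q x + c + A^T lambda = 0.
Primal feasibility: A x = b.

This gives the KKT block system:
  [ Q   A^T ] [ x     ]   [-c ]
  [ A    0  ] [ lambda ] = [ b ]

Solving the linear system:
  x*      = (-1.2857, 0.7143)
  lambda* = (3.7143)
  f(x*)   = 6.2143

x* = (-1.2857, 0.7143), lambda* = (3.7143)


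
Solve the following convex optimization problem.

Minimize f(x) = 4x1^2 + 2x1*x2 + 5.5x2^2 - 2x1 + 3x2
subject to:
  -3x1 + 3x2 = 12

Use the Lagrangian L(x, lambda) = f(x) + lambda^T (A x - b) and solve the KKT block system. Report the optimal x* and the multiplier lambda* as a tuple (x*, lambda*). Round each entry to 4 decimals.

Form the Lagrangian:
  L(x, lambda) = (1/2) x^T Q x + c^T x + lambda^T (A x - b)
Stationarity (grad_x L = 0): Q x + c + A^T lambda = 0.
Primal feasibility: A x = b.

This gives the KKT block system:
  [ Q   A^T ] [ x     ]   [-c ]
  [ A    0  ] [ lambda ] = [ b ]

Solving the linear system:
  x*      = (-2.3043, 1.6957)
  lambda* = (-5.6812)
  f(x*)   = 38.9348

x* = (-2.3043, 1.6957), lambda* = (-5.6812)


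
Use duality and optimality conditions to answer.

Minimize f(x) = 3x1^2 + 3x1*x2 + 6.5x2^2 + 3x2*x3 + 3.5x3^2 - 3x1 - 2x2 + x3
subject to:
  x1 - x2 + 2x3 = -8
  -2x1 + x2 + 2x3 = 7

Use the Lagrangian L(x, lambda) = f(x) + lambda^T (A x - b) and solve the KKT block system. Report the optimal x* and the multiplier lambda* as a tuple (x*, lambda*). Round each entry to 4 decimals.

Form the Lagrangian:
  L(x, lambda) = (1/2) x^T Q x + c^T x + lambda^T (A x - b)
Stationarity (grad_x L = 0): Q x + c + A^T lambda = 0.
Primal feasibility: A x = b.

This gives the KKT block system:
  [ Q   A^T ] [ x     ]   [-c ]
  [ A    0  ] [ lambda ] = [ b ]

Solving the linear system:
  x*      = (-3.5593, 2.1611, -1.1398)
  lambda* = (6.1225, -5.8748)
  f(x*)   = 47.6598

x* = (-3.5593, 2.1611, -1.1398), lambda* = (6.1225, -5.8748)


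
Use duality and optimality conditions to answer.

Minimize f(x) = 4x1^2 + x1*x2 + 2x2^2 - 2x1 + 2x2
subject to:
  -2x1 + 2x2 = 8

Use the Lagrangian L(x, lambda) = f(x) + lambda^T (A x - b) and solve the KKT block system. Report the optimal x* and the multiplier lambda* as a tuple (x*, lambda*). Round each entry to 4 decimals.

Form the Lagrangian:
  L(x, lambda) = (1/2) x^T Q x + c^T x + lambda^T (A x - b)
Stationarity (grad_x L = 0): Q x + c + A^T lambda = 0.
Primal feasibility: A x = b.

This gives the KKT block system:
  [ Q   A^T ] [ x     ]   [-c ]
  [ A    0  ] [ lambda ] = [ b ]

Solving the linear system:
  x*      = (-1.4286, 2.5714)
  lambda* = (-5.4286)
  f(x*)   = 25.7143

x* = (-1.4286, 2.5714), lambda* = (-5.4286)


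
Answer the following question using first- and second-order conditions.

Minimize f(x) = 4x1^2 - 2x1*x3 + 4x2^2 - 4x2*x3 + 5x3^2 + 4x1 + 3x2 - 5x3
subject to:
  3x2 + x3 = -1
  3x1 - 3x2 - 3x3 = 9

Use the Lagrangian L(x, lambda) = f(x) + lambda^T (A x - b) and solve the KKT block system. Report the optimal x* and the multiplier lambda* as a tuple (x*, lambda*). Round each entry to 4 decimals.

Form the Lagrangian:
  L(x, lambda) = (1/2) x^T Q x + c^T x + lambda^T (A x - b)
Stationarity (grad_x L = 0): Q x + c + A^T lambda = 0.
Primal feasibility: A x = b.

This gives the KKT block system:
  [ Q   A^T ] [ x     ]   [-c ]
  [ A    0  ] [ lambda ] = [ b ]

Solving the linear system:
  x*      = (2.3077, -0.1538, -0.5385)
  lambda* = (-9.1538, -7.8462)
  f(x*)   = 36.4615

x* = (2.3077, -0.1538, -0.5385), lambda* = (-9.1538, -7.8462)


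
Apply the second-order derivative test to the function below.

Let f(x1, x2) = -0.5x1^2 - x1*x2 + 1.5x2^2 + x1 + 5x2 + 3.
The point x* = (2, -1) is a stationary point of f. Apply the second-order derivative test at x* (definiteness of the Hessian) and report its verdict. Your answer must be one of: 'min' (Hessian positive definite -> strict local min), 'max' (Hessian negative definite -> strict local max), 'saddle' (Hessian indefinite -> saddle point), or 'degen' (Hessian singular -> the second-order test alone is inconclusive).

Compute the Hessian H = grad^2 f:
  H = [[-1, -1], [-1, 3]]
Verify stationarity: grad f(x*) = H x* + g = (0, 0).
Eigenvalues of H: -1.2361, 3.2361.
Eigenvalues have mixed signs, so H is indefinite -> x* is a saddle point.

saddle


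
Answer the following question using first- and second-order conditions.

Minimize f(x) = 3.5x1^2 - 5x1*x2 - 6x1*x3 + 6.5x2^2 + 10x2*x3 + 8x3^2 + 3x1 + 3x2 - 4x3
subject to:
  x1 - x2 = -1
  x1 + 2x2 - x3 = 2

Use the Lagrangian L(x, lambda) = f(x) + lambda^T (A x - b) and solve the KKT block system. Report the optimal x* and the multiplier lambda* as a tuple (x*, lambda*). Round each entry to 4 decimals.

Form the Lagrangian:
  L(x, lambda) = (1/2) x^T Q x + c^T x + lambda^T (A x - b)
Stationarity (grad_x L = 0): Q x + c + A^T lambda = 0.
Primal feasibility: A x = b.

This gives the KKT block system:
  [ Q   A^T ] [ x     ]   [-c ]
  [ A    0  ] [ lambda ] = [ b ]

Solving the linear system:
  x*      = (-0.1798, 0.8202, -0.5393)
  lambda* = (2.4719, -3.3483)
  f(x*)   = 6.6236

x* = (-0.1798, 0.8202, -0.5393), lambda* = (2.4719, -3.3483)


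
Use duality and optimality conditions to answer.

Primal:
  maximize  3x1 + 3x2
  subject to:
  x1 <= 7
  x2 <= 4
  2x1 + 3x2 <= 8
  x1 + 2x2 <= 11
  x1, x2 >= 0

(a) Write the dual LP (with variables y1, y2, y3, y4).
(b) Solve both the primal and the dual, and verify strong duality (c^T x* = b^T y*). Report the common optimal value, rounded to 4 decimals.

The standard primal-dual pair for 'max c^T x s.t. A x <= b, x >= 0' is:
  Dual:  min b^T y  s.t.  A^T y >= c,  y >= 0.

So the dual LP is:
  minimize  7y1 + 4y2 + 8y3 + 11y4
  subject to:
    y1 + 2y3 + y4 >= 3
    y2 + 3y3 + 2y4 >= 3
    y1, y2, y3, y4 >= 0

Solving the primal: x* = (4, 0).
  primal value c^T x* = 12.
Solving the dual: y* = (0, 0, 1.5, 0).
  dual value b^T y* = 12.
Strong duality: c^T x* = b^T y*. Confirmed.

12


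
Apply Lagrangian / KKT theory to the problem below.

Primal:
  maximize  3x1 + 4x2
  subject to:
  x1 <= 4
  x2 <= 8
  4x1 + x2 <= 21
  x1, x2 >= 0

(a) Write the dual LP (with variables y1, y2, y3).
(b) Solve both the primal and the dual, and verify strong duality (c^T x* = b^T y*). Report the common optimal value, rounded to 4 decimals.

The standard primal-dual pair for 'max c^T x s.t. A x <= b, x >= 0' is:
  Dual:  min b^T y  s.t.  A^T y >= c,  y >= 0.

So the dual LP is:
  minimize  4y1 + 8y2 + 21y3
  subject to:
    y1 + 4y3 >= 3
    y2 + y3 >= 4
    y1, y2, y3 >= 0

Solving the primal: x* = (3.25, 8).
  primal value c^T x* = 41.75.
Solving the dual: y* = (0, 3.25, 0.75).
  dual value b^T y* = 41.75.
Strong duality: c^T x* = b^T y*. Confirmed.

41.75


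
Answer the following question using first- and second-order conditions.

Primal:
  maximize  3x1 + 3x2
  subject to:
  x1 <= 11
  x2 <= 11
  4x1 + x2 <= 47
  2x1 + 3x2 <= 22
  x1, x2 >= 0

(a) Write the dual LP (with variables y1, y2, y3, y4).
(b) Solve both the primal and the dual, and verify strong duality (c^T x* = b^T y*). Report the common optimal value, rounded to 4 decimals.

The standard primal-dual pair for 'max c^T x s.t. A x <= b, x >= 0' is:
  Dual:  min b^T y  s.t.  A^T y >= c,  y >= 0.

So the dual LP is:
  minimize  11y1 + 11y2 + 47y3 + 22y4
  subject to:
    y1 + 4y3 + 2y4 >= 3
    y2 + y3 + 3y4 >= 3
    y1, y2, y3, y4 >= 0

Solving the primal: x* = (11, 0).
  primal value c^T x* = 33.
Solving the dual: y* = (1, 0, 0, 1).
  dual value b^T y* = 33.
Strong duality: c^T x* = b^T y*. Confirmed.

33


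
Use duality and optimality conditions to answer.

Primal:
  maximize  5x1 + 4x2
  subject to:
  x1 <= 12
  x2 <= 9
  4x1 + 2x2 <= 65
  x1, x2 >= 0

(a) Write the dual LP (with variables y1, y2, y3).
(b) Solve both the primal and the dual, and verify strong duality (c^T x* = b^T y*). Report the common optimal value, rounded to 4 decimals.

The standard primal-dual pair for 'max c^T x s.t. A x <= b, x >= 0' is:
  Dual:  min b^T y  s.t.  A^T y >= c,  y >= 0.

So the dual LP is:
  minimize  12y1 + 9y2 + 65y3
  subject to:
    y1 + 4y3 >= 5
    y2 + 2y3 >= 4
    y1, y2, y3 >= 0

Solving the primal: x* = (11.75, 9).
  primal value c^T x* = 94.75.
Solving the dual: y* = (0, 1.5, 1.25).
  dual value b^T y* = 94.75.
Strong duality: c^T x* = b^T y*. Confirmed.

94.75


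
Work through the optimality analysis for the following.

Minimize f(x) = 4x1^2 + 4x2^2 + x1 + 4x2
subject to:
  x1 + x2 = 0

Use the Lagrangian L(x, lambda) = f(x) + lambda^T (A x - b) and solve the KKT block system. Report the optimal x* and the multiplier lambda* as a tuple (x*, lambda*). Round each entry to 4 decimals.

Form the Lagrangian:
  L(x, lambda) = (1/2) x^T Q x + c^T x + lambda^T (A x - b)
Stationarity (grad_x L = 0): Q x + c + A^T lambda = 0.
Primal feasibility: A x = b.

This gives the KKT block system:
  [ Q   A^T ] [ x     ]   [-c ]
  [ A    0  ] [ lambda ] = [ b ]

Solving the linear system:
  x*      = (0.1875, -0.1875)
  lambda* = (-2.5)
  f(x*)   = -0.2812

x* = (0.1875, -0.1875), lambda* = (-2.5)


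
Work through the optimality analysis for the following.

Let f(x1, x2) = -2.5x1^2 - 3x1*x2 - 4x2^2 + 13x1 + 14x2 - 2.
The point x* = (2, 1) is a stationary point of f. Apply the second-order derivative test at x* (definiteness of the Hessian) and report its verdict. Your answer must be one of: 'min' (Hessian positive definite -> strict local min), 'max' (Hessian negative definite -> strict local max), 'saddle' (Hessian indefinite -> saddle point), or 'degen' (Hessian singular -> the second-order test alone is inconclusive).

Compute the Hessian H = grad^2 f:
  H = [[-5, -3], [-3, -8]]
Verify stationarity: grad f(x*) = H x* + g = (0, 0).
Eigenvalues of H: -9.8541, -3.1459.
Both eigenvalues < 0, so H is negative definite -> x* is a strict local max.

max


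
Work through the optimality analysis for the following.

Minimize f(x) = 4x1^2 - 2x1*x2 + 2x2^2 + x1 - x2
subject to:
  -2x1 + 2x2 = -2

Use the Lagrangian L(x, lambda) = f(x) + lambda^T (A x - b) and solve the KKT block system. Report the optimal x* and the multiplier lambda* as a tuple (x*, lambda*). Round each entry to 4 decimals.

Form the Lagrangian:
  L(x, lambda) = (1/2) x^T Q x + c^T x + lambda^T (A x - b)
Stationarity (grad_x L = 0): Q x + c + A^T lambda = 0.
Primal feasibility: A x = b.

This gives the KKT block system:
  [ Q   A^T ] [ x     ]   [-c ]
  [ A    0  ] [ lambda ] = [ b ]

Solving the linear system:
  x*      = (0.25, -0.75)
  lambda* = (2.25)
  f(x*)   = 2.75

x* = (0.25, -0.75), lambda* = (2.25)


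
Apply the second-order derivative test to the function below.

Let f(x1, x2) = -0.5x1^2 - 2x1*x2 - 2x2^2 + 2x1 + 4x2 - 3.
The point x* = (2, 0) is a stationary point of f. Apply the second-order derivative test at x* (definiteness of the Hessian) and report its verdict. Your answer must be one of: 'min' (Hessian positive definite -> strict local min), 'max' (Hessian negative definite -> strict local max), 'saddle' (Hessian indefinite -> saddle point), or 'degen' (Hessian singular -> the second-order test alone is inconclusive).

Compute the Hessian H = grad^2 f:
  H = [[-1, -2], [-2, -4]]
Verify stationarity: grad f(x*) = H x* + g = (0, 0).
Eigenvalues of H: -5, 0.
H has a zero eigenvalue (singular; negative semidefinite but not definite), so H is neither positive definite, negative definite, nor indefinite. The second-order test alone is inconclusive -> degen.
(Indeed, f is constant along the null direction of H through x*, so x* is not a strict local extremum.)

degen


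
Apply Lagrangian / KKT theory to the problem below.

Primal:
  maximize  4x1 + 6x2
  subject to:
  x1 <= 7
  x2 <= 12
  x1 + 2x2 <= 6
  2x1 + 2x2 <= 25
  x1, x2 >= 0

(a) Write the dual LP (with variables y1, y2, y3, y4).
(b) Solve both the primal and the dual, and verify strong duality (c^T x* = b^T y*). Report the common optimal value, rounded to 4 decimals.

The standard primal-dual pair for 'max c^T x s.t. A x <= b, x >= 0' is:
  Dual:  min b^T y  s.t.  A^T y >= c,  y >= 0.

So the dual LP is:
  minimize  7y1 + 12y2 + 6y3 + 25y4
  subject to:
    y1 + y3 + 2y4 >= 4
    y2 + 2y3 + 2y4 >= 6
    y1, y2, y3, y4 >= 0

Solving the primal: x* = (6, 0).
  primal value c^T x* = 24.
Solving the dual: y* = (0, 0, 4, 0).
  dual value b^T y* = 24.
Strong duality: c^T x* = b^T y*. Confirmed.

24


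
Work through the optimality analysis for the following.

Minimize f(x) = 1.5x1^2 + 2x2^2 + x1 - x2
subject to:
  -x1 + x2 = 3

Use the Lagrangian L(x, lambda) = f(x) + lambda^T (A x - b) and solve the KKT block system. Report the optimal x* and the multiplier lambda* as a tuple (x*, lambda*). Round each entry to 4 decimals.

Form the Lagrangian:
  L(x, lambda) = (1/2) x^T Q x + c^T x + lambda^T (A x - b)
Stationarity (grad_x L = 0): Q x + c + A^T lambda = 0.
Primal feasibility: A x = b.

This gives the KKT block system:
  [ Q   A^T ] [ x     ]   [-c ]
  [ A    0  ] [ lambda ] = [ b ]

Solving the linear system:
  x*      = (-1.7143, 1.2857)
  lambda* = (-4.1429)
  f(x*)   = 4.7143

x* = (-1.7143, 1.2857), lambda* = (-4.1429)


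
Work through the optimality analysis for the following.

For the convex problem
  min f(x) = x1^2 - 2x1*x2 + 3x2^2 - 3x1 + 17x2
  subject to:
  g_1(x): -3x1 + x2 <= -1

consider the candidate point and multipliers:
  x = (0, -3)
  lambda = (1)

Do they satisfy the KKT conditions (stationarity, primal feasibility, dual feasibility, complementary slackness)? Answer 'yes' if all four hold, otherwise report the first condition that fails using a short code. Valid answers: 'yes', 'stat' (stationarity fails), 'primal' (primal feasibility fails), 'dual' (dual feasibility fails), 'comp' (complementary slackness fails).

Gradient of f: grad f(x) = Q x + c = (3, -1)
Constraint values g_i(x) = a_i^T x - b_i:
  g_1((0, -3)) = -2
Stationarity residual: grad f(x) + sum_i lambda_i a_i = (0, 0)
  -> stationarity OK
Primal feasibility (all g_i <= 0): OK
Dual feasibility (all lambda_i >= 0): OK
Complementary slackness (lambda_i * g_i(x) = 0 for all i): FAILS

Verdict: the first failing condition is complementary_slackness -> comp.

comp


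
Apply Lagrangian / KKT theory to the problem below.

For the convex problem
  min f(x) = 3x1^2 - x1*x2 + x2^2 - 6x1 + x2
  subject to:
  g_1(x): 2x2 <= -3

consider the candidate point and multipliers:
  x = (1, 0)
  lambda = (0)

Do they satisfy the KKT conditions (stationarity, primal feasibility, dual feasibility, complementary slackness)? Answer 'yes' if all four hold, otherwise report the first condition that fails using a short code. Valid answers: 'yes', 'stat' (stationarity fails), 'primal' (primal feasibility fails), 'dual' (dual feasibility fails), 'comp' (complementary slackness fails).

Gradient of f: grad f(x) = Q x + c = (0, 0)
Constraint values g_i(x) = a_i^T x - b_i:
  g_1((1, 0)) = 3
Stationarity residual: grad f(x) + sum_i lambda_i a_i = (0, 0)
  -> stationarity OK
Primal feasibility (all g_i <= 0): FAILS
Dual feasibility (all lambda_i >= 0): OK
Complementary slackness (lambda_i * g_i(x) = 0 for all i): OK

Verdict: the first failing condition is primal_feasibility -> primal.

primal


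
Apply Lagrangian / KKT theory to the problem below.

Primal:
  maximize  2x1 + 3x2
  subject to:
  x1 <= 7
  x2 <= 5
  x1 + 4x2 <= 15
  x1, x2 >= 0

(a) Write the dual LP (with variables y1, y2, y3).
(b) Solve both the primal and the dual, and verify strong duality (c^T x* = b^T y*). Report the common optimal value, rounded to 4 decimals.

The standard primal-dual pair for 'max c^T x s.t. A x <= b, x >= 0' is:
  Dual:  min b^T y  s.t.  A^T y >= c,  y >= 0.

So the dual LP is:
  minimize  7y1 + 5y2 + 15y3
  subject to:
    y1 + y3 >= 2
    y2 + 4y3 >= 3
    y1, y2, y3 >= 0

Solving the primal: x* = (7, 2).
  primal value c^T x* = 20.
Solving the dual: y* = (1.25, 0, 0.75).
  dual value b^T y* = 20.
Strong duality: c^T x* = b^T y*. Confirmed.

20


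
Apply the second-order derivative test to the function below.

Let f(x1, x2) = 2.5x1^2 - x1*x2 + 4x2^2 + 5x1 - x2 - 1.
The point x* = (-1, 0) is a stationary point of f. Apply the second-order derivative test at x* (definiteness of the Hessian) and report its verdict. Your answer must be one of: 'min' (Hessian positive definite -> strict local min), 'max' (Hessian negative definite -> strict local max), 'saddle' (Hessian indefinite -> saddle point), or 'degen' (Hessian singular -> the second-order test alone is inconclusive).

Compute the Hessian H = grad^2 f:
  H = [[5, -1], [-1, 8]]
Verify stationarity: grad f(x*) = H x* + g = (0, 0).
Eigenvalues of H: 4.6972, 8.3028.
Both eigenvalues > 0, so H is positive definite -> x* is a strict local min.

min


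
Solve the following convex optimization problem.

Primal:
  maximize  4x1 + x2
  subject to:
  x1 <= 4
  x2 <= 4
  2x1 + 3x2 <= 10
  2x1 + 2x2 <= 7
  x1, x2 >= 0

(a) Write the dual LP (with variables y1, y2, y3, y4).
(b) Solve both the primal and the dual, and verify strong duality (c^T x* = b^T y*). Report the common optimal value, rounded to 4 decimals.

The standard primal-dual pair for 'max c^T x s.t. A x <= b, x >= 0' is:
  Dual:  min b^T y  s.t.  A^T y >= c,  y >= 0.

So the dual LP is:
  minimize  4y1 + 4y2 + 10y3 + 7y4
  subject to:
    y1 + 2y3 + 2y4 >= 4
    y2 + 3y3 + 2y4 >= 1
    y1, y2, y3, y4 >= 0

Solving the primal: x* = (3.5, 0).
  primal value c^T x* = 14.
Solving the dual: y* = (0, 0, 0, 2).
  dual value b^T y* = 14.
Strong duality: c^T x* = b^T y*. Confirmed.

14


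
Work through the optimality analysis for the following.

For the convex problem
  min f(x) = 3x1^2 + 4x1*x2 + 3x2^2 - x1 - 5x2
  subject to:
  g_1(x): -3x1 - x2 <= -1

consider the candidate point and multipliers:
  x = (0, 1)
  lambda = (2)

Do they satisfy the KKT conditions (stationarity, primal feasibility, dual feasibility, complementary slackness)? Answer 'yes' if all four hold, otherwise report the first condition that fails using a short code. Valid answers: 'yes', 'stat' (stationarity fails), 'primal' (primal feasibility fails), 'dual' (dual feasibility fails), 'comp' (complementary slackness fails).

Gradient of f: grad f(x) = Q x + c = (3, 1)
Constraint values g_i(x) = a_i^T x - b_i:
  g_1((0, 1)) = 0
Stationarity residual: grad f(x) + sum_i lambda_i a_i = (-3, -1)
  -> stationarity FAILS
Primal feasibility (all g_i <= 0): OK
Dual feasibility (all lambda_i >= 0): OK
Complementary slackness (lambda_i * g_i(x) = 0 for all i): OK

Verdict: the first failing condition is stationarity -> stat.

stat


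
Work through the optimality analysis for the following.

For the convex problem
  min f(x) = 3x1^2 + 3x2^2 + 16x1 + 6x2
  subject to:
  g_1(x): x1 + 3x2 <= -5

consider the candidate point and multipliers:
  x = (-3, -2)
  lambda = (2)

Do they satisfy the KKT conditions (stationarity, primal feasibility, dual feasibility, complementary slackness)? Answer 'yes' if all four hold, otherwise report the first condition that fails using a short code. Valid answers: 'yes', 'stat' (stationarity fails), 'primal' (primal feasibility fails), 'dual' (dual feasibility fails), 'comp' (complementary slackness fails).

Gradient of f: grad f(x) = Q x + c = (-2, -6)
Constraint values g_i(x) = a_i^T x - b_i:
  g_1((-3, -2)) = -4
Stationarity residual: grad f(x) + sum_i lambda_i a_i = (0, 0)
  -> stationarity OK
Primal feasibility (all g_i <= 0): OK
Dual feasibility (all lambda_i >= 0): OK
Complementary slackness (lambda_i * g_i(x) = 0 for all i): FAILS

Verdict: the first failing condition is complementary_slackness -> comp.

comp


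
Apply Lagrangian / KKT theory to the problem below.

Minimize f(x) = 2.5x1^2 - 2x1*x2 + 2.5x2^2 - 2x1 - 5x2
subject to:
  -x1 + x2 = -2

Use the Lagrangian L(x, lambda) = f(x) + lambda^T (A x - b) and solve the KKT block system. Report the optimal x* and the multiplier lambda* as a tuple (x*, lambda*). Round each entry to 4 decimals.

Form the Lagrangian:
  L(x, lambda) = (1/2) x^T Q x + c^T x + lambda^T (A x - b)
Stationarity (grad_x L = 0): Q x + c + A^T lambda = 0.
Primal feasibility: A x = b.

This gives the KKT block system:
  [ Q   A^T ] [ x     ]   [-c ]
  [ A    0  ] [ lambda ] = [ b ]

Solving the linear system:
  x*      = (2.1667, 0.1667)
  lambda* = (8.5)
  f(x*)   = 5.9167

x* = (2.1667, 0.1667), lambda* = (8.5)


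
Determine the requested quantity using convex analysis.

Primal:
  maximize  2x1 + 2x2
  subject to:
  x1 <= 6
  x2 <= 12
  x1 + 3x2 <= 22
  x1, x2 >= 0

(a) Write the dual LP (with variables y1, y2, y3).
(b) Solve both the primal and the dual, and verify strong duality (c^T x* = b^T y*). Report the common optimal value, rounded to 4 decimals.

The standard primal-dual pair for 'max c^T x s.t. A x <= b, x >= 0' is:
  Dual:  min b^T y  s.t.  A^T y >= c,  y >= 0.

So the dual LP is:
  minimize  6y1 + 12y2 + 22y3
  subject to:
    y1 + y3 >= 2
    y2 + 3y3 >= 2
    y1, y2, y3 >= 0

Solving the primal: x* = (6, 5.3333).
  primal value c^T x* = 22.6667.
Solving the dual: y* = (1.3333, 0, 0.6667).
  dual value b^T y* = 22.6667.
Strong duality: c^T x* = b^T y*. Confirmed.

22.6667


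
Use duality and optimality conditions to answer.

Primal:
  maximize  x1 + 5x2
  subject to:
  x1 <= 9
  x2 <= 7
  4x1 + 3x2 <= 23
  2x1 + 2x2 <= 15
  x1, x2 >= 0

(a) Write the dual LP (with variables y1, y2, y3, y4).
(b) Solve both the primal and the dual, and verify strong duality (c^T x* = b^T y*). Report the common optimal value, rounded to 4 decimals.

The standard primal-dual pair for 'max c^T x s.t. A x <= b, x >= 0' is:
  Dual:  min b^T y  s.t.  A^T y >= c,  y >= 0.

So the dual LP is:
  minimize  9y1 + 7y2 + 23y3 + 15y4
  subject to:
    y1 + 4y3 + 2y4 >= 1
    y2 + 3y3 + 2y4 >= 5
    y1, y2, y3, y4 >= 0

Solving the primal: x* = (0.5, 7).
  primal value c^T x* = 35.5.
Solving the dual: y* = (0, 4.25, 0.25, 0).
  dual value b^T y* = 35.5.
Strong duality: c^T x* = b^T y*. Confirmed.

35.5


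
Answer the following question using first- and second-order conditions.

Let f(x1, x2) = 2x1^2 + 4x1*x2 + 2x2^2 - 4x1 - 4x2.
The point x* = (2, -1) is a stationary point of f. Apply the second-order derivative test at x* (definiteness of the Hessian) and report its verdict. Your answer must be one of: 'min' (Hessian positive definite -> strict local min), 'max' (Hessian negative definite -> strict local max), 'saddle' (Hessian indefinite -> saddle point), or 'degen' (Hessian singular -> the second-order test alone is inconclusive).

Compute the Hessian H = grad^2 f:
  H = [[4, 4], [4, 4]]
Verify stationarity: grad f(x*) = H x* + g = (0, 0).
Eigenvalues of H: 0, 8.
H has a zero eigenvalue (singular; positive semidefinite but not definite), so H is neither positive definite, negative definite, nor indefinite. The second-order test alone is inconclusive -> degen.
(Indeed, f is constant along the null direction of H through x*, so x* is not a strict local extremum.)

degen


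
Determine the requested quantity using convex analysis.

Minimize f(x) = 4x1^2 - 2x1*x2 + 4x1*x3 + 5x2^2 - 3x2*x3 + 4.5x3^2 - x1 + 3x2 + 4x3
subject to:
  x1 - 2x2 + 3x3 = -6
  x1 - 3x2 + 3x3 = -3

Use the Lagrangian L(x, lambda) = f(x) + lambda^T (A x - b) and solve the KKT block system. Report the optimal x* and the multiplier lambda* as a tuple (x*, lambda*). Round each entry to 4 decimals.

Form the Lagrangian:
  L(x, lambda) = (1/2) x^T Q x + c^T x + lambda^T (A x - b)
Stationarity (grad_x L = 0): Q x + c + A^T lambda = 0.
Primal feasibility: A x = b.

This gives the KKT block system:
  [ Q   A^T ] [ x     ]   [-c ]
  [ A    0  ] [ lambda ] = [ b ]

Solving the linear system:
  x*      = (0.5263, -3, -4.1754)
  lambda* = (38, -30.5088)
  f(x*)   = 55.1228

x* = (0.5263, -3, -4.1754), lambda* = (38, -30.5088)


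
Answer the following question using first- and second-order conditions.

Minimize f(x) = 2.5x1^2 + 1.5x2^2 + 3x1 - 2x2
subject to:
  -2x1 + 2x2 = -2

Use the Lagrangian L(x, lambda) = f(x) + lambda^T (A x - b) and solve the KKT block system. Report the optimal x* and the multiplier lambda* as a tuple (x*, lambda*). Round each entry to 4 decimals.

Form the Lagrangian:
  L(x, lambda) = (1/2) x^T Q x + c^T x + lambda^T (A x - b)
Stationarity (grad_x L = 0): Q x + c + A^T lambda = 0.
Primal feasibility: A x = b.

This gives the KKT block system:
  [ Q   A^T ] [ x     ]   [-c ]
  [ A    0  ] [ lambda ] = [ b ]

Solving the linear system:
  x*      = (0.25, -0.75)
  lambda* = (2.125)
  f(x*)   = 3.25

x* = (0.25, -0.75), lambda* = (2.125)


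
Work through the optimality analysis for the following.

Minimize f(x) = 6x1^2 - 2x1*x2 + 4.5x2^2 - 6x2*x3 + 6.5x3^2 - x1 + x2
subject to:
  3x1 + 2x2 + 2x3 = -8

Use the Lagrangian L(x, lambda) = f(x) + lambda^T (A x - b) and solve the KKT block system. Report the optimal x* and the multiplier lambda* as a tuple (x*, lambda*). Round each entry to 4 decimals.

Form the Lagrangian:
  L(x, lambda) = (1/2) x^T Q x + c^T x + lambda^T (A x - b)
Stationarity (grad_x L = 0): Q x + c + A^T lambda = 0.
Primal feasibility: A x = b.

This gives the KKT block system:
  [ Q   A^T ] [ x     ]   [-c ]
  [ A    0  ] [ lambda ] = [ b ]

Solving the linear system:
  x*      = (-0.8247, -1.6219, -1.141)
  lambda* = (2.5509)
  f(x*)   = 9.8049

x* = (-0.8247, -1.6219, -1.141), lambda* = (2.5509)
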